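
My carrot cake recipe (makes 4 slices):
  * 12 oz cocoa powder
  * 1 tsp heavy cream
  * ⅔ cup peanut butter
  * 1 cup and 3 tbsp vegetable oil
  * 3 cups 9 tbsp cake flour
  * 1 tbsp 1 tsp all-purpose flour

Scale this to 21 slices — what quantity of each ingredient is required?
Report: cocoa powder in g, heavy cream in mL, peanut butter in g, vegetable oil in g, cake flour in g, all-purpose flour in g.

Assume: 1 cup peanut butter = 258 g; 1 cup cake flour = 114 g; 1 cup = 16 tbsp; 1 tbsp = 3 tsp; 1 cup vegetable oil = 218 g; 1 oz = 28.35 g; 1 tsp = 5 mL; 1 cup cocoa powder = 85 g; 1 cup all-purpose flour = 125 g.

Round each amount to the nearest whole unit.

Scaling factor: 21/4 = 5.25.
cocoa powder: 12 oz × 21/4 × 28.35 g/oz ≈ 1786 g
heavy cream: 1 tsp × 21/4 × 5 mL/tsp ≈ 26 mL
peanut butter: 2/3 cup × 21/4 × 258 g/cup = 903 g
vegetable oil: (1 cup + 3 tbsp = 1.1875 cup) × 21/4 × 218 g/cup ≈ 1359 g
cake flour: (3 cup + 9 tbsp = 3.5625 cup) × 21/4 × 114 g/cup ≈ 2132 g
all-purpose flour: (1 tbsp + 1 tsp = 4/3 tbsp) × 21/4 ÷ 16 tbsp/cup × 125 g/cup ≈ 55 g

cocoa powder: 1786 g; heavy cream: 26 mL; peanut butter: 903 g; vegetable oil: 1359 g; cake flour: 2132 g; all-purpose flour: 55 g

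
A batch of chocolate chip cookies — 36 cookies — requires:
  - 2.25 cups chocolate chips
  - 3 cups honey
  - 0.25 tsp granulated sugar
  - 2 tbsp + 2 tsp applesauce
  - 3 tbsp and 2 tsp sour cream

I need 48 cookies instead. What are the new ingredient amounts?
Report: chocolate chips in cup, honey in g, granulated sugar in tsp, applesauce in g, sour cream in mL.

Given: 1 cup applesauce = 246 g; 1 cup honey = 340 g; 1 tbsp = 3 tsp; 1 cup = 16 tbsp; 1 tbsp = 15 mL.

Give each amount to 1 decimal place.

Scaling factor: 48/36 = 4/3.
chocolate chips: 2.25 cup × 4/3 = 3.0 cup
honey: 3 cup × 4/3 × 340 g/cup = 1360.0 g
granulated sugar: 0.25 tsp × 4/3 ≈ 0.3 tsp
applesauce: (2 tbsp + 2 tsp = 8/3 tbsp) × 4/3 ÷ 16 tbsp/cup × 246 g/cup ≈ 54.7 g
sour cream: (3 tbsp + 2 tsp = 11/3 tbsp) × 4/3 × 15 mL/tbsp ≈ 73.3 mL

chocolate chips: 3.0 cup; honey: 1360.0 g; granulated sugar: 0.3 tsp; applesauce: 54.7 g; sour cream: 73.3 mL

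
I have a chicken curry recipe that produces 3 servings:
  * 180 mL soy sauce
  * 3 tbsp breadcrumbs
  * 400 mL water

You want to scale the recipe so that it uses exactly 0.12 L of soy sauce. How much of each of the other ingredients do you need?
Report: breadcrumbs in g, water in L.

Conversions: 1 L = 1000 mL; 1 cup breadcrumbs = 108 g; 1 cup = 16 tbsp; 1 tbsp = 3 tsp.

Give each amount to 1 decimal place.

The original recipe has 0.18 L of soy sauce, so the scaling factor is 0.12 ÷ 0.18 = 2/3.
breadcrumbs: 3 tbsp × 2/3 ÷ 16 tbsp/cup × 108 g/cup = 13.5 g
water: 400 mL × 2/3 ÷ 1000 mL/L ≈ 0.3 L

breadcrumbs: 13.5 g; water: 0.3 L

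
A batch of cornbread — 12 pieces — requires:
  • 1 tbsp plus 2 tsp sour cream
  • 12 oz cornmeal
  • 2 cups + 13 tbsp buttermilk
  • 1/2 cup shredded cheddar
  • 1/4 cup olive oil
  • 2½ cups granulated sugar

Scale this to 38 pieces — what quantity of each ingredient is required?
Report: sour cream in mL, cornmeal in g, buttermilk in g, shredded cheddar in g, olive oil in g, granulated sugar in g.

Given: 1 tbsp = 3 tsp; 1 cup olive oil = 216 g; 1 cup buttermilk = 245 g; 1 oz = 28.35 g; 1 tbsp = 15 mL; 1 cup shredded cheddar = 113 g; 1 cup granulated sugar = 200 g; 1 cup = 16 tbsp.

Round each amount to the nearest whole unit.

Scaling factor: 38/12 = 19/6.
sour cream: (1 tbsp + 2 tsp = 5/3 tbsp) × 19/6 × 15 mL/tbsp ≈ 79 mL
cornmeal: 12 oz × 19/6 × 28.35 g/oz ≈ 1077 g
buttermilk: (2 cup + 13 tbsp = 2.8125 cup) × 19/6 × 245 g/cup ≈ 2182 g
shredded cheddar: 0.5 cup × 19/6 × 113 g/cup ≈ 179 g
olive oil: 0.25 cup × 19/6 × 216 g/cup = 171 g
granulated sugar: 2.5 cup × 19/6 × 200 g/cup ≈ 1583 g

sour cream: 79 mL; cornmeal: 1077 g; buttermilk: 2182 g; shredded cheddar: 179 g; olive oil: 171 g; granulated sugar: 1583 g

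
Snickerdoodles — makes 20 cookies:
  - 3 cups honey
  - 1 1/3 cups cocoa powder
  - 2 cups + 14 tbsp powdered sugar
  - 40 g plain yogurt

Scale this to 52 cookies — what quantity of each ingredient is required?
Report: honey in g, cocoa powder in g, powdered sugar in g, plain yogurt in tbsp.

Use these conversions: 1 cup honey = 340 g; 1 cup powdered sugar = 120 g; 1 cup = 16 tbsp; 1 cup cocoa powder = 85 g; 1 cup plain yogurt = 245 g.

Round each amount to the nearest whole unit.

honey: 2652 g; cocoa powder: 295 g; powdered sugar: 897 g; plain yogurt: 7 tbsp

Scaling factor: 52/20 = 13/5 = 2.6.
honey: 3 cup × 13/5 × 340 g/cup = 2652 g
cocoa powder: 4/3 cup × 13/5 × 85 g/cup ≈ 295 g
powdered sugar: (2 cup + 14 tbsp = 2.875 cup) × 13/5 × 120 g/cup = 897 g
plain yogurt: 40 g × 13/5 ÷ 245 g/cup × 16 tbsp/cup ≈ 7 tbsp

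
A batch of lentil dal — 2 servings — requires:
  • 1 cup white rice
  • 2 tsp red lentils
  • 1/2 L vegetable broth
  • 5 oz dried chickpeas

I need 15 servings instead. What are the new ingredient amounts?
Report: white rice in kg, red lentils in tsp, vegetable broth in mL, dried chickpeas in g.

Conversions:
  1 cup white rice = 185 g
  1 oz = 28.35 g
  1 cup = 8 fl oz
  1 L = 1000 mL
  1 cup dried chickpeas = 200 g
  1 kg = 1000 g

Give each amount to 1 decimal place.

white rice: 1.4 kg; red lentils: 15.0 tsp; vegetable broth: 3750.0 mL; dried chickpeas: 1063.1 g

Scaling factor: 15/2 = 7.5.
white rice: 1 cup × 15/2 × 185 g/cup ÷ 1000 g/kg ≈ 1.4 kg
red lentils: 2 tsp × 15/2 = 15.0 tsp
vegetable broth: 0.5 L × 15/2 × 1000 mL/L = 3750.0 mL
dried chickpeas: 5 oz × 15/2 × 28.35 g/oz ≈ 1063.1 g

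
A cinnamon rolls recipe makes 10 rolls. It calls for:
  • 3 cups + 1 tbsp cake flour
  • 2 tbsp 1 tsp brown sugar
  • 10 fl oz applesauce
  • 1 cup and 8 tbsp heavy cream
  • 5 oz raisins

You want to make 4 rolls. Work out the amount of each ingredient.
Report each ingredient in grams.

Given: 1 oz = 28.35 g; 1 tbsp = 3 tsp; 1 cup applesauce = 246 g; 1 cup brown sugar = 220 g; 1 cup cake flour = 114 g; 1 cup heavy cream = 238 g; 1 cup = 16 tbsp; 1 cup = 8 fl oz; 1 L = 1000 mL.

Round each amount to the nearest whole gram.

cake flour: 140 g; brown sugar: 13 g; applesauce: 123 g; heavy cream: 143 g; raisins: 57 g

Scaling factor: 4/10 = 2/5 = 0.4.
cake flour: (3 cup + 1 tbsp = 3.0625 cup) × 2/5 × 114 g/cup ≈ 140 g
brown sugar: (2 tbsp + 1 tsp = 7/3 tbsp) × 2/5 ÷ 16 tbsp/cup × 220 g/cup ≈ 13 g
applesauce: 10 fl oz × 2/5 ÷ 8 fl oz/cup × 246 g/cup = 123 g
heavy cream: (1 cup + 8 tbsp = 1.5 cup) × 2/5 × 238 g/cup ≈ 143 g
raisins: 5 oz × 2/5 × 28.35 g/oz ≈ 57 g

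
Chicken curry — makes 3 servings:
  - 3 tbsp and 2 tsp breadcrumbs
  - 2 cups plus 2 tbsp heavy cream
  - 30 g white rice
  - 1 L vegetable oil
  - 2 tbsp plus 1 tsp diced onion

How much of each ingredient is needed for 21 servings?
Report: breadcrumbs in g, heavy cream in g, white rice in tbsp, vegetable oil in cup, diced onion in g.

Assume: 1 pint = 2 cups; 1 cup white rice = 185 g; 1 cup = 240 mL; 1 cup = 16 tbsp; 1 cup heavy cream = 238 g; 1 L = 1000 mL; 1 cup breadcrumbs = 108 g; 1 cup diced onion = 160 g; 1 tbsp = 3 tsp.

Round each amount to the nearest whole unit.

breadcrumbs: 173 g; heavy cream: 3540 g; white rice: 18 tbsp; vegetable oil: 29 cup; diced onion: 163 g

Scaling factor: 21/3 = 7.
breadcrumbs: (3 tbsp + 2 tsp = 11/3 tbsp) × 7 ÷ 16 tbsp/cup × 108 g/cup ≈ 173 g
heavy cream: (2 cup + 2 tbsp = 2.125 cup) × 7 × 238 g/cup ≈ 3540 g
white rice: 30 g × 7 ÷ 185 g/cup × 16 tbsp/cup ≈ 18 tbsp
vegetable oil: 1 L × 7 × 1000 mL/L ÷ 240 mL/cup ≈ 29 cup
diced onion: (2 tbsp + 1 tsp = 7/3 tbsp) × 7 ÷ 16 tbsp/cup × 160 g/cup ≈ 163 g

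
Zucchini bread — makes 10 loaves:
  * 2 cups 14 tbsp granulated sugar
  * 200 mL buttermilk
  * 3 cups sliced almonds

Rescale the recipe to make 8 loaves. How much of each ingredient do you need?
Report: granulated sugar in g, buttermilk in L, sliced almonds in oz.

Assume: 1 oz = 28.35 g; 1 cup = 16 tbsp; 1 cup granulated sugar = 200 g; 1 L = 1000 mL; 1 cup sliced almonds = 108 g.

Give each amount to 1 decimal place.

granulated sugar: 460.0 g; buttermilk: 0.2 L; sliced almonds: 9.1 oz

Scaling factor: 8/10 = 4/5 = 0.8.
granulated sugar: (2 cup + 14 tbsp = 2.875 cup) × 4/5 × 200 g/cup = 460.0 g
buttermilk: 200 mL × 4/5 ÷ 1000 mL/L ≈ 0.2 L
sliced almonds: 3 cup × 4/5 × 108 g/cup ÷ 28.35 g/oz ≈ 9.1 oz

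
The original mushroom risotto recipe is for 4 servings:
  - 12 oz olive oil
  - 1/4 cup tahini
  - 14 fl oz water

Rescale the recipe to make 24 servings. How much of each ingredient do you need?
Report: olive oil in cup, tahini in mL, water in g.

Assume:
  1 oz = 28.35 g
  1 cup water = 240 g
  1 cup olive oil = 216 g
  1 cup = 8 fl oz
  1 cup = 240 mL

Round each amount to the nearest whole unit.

Scaling factor: 24/4 = 6.
olive oil: 12 oz × 6 × 28.35 g/oz ÷ 216 g/cup ≈ 9 cup
tahini: 0.25 cup × 6 × 240 mL/cup = 360 mL
water: 14 fl oz × 6 ÷ 8 fl oz/cup × 240 g/cup = 2520 g

olive oil: 9 cup; tahini: 360 mL; water: 2520 g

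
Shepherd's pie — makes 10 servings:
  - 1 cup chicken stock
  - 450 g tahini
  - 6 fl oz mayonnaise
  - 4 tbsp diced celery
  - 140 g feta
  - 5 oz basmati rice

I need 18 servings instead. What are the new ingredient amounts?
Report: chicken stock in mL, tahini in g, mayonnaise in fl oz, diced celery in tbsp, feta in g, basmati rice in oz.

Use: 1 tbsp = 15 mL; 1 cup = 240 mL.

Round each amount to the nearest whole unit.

chicken stock: 432 mL; tahini: 810 g; mayonnaise: 11 fl oz; diced celery: 7 tbsp; feta: 252 g; basmati rice: 9 oz

Scaling factor: 18/10 = 9/5 = 1.8.
chicken stock: 1 cup × 9/5 × 240 mL/cup = 432 mL
tahini: 450 g × 9/5 = 810 g
mayonnaise: 6 fl oz × 9/5 ≈ 11 fl oz
diced celery: 4 tbsp × 9/5 ≈ 7 tbsp
feta: 140 g × 9/5 = 252 g
basmati rice: 5 oz × 9/5 = 9 oz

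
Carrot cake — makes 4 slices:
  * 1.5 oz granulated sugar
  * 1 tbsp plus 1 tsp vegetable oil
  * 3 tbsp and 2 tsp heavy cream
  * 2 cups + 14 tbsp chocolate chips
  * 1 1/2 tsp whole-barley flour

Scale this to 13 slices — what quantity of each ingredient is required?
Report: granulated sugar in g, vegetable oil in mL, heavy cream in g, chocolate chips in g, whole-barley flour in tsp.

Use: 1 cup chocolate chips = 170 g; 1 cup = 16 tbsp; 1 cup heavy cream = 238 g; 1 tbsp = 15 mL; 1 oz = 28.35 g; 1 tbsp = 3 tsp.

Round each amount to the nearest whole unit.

granulated sugar: 138 g; vegetable oil: 65 mL; heavy cream: 177 g; chocolate chips: 1588 g; whole-barley flour: 5 tsp

Scaling factor: 13/4 = 3.25.
granulated sugar: 1.5 oz × 13/4 × 28.35 g/oz ≈ 138 g
vegetable oil: (1 tbsp + 1 tsp = 4/3 tbsp) × 13/4 × 15 mL/tbsp = 65 mL
heavy cream: (3 tbsp + 2 tsp = 11/3 tbsp) × 13/4 ÷ 16 tbsp/cup × 238 g/cup ≈ 177 g
chocolate chips: (2 cup + 14 tbsp = 2.875 cup) × 13/4 × 170 g/cup ≈ 1588 g
whole-barley flour: 1.5 tsp × 13/4 ≈ 5 tsp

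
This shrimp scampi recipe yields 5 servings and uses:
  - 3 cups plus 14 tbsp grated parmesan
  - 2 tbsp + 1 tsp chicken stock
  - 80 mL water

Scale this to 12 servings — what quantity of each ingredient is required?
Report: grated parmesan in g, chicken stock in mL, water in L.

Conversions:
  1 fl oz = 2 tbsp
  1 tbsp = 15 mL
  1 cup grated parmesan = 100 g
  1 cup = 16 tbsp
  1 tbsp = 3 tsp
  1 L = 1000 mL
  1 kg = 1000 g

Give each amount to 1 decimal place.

grated parmesan: 930.0 g; chicken stock: 84.0 mL; water: 0.2 L

Scaling factor: 12/5 = 2.4.
grated parmesan: (3 cup + 14 tbsp = 3.875 cup) × 12/5 × 100 g/cup = 930.0 g
chicken stock: (2 tbsp + 1 tsp = 7/3 tbsp) × 12/5 × 15 mL/tbsp = 84.0 mL
water: 80 mL × 12/5 ÷ 1000 mL/L ≈ 0.2 L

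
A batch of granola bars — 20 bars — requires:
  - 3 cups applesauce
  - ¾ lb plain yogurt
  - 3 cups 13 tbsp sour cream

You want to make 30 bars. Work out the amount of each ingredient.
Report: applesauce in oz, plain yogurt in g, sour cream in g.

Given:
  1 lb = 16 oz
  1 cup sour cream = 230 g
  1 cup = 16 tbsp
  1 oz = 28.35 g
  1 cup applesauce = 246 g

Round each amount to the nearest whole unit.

Scaling factor: 30/20 = 3/2 = 1.5.
applesauce: 3 cup × 3/2 × 246 g/cup ÷ 28.35 g/oz ≈ 39 oz
plain yogurt: 0.75 lb × 3/2 × 16 oz/lb × 28.35 g/oz ≈ 510 g
sour cream: (3 cup + 13 tbsp = 3.8125 cup) × 3/2 × 230 g/cup ≈ 1315 g

applesauce: 39 oz; plain yogurt: 510 g; sour cream: 1315 g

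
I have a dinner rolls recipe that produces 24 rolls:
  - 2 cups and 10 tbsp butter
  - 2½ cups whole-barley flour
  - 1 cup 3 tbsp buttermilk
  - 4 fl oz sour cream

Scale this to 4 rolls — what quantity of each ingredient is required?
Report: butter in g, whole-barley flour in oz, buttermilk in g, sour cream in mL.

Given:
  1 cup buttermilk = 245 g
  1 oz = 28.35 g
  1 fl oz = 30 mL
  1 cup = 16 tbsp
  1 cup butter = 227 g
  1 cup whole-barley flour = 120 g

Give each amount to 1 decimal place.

butter: 99.3 g; whole-barley flour: 1.8 oz; buttermilk: 48.5 g; sour cream: 20.0 mL

Scaling factor: 4/24 = 1/6.
butter: (2 cup + 10 tbsp = 2.625 cup) × 1/6 × 227 g/cup ≈ 99.3 g
whole-barley flour: 2.5 cup × 1/6 × 120 g/cup ÷ 28.35 g/oz ≈ 1.8 oz
buttermilk: (1 cup + 3 tbsp = 1.1875 cup) × 1/6 × 245 g/cup ≈ 48.5 g
sour cream: 4 fl oz × 1/6 × 30 mL/fl oz = 20.0 mL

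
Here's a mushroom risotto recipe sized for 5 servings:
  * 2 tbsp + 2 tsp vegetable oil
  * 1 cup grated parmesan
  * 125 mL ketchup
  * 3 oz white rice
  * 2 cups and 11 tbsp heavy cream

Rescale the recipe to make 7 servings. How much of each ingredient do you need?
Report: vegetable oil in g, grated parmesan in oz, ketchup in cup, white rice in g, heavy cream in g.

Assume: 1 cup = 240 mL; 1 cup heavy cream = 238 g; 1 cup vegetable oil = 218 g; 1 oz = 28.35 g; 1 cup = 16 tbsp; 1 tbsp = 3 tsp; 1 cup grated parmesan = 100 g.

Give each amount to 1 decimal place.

vegetable oil: 50.9 g; grated parmesan: 4.9 oz; ketchup: 0.7 cup; white rice: 119.1 g; heavy cream: 895.5 g

Scaling factor: 7/5 = 1.4.
vegetable oil: (2 tbsp + 2 tsp = 8/3 tbsp) × 7/5 ÷ 16 tbsp/cup × 218 g/cup ≈ 50.9 g
grated parmesan: 1 cup × 7/5 × 100 g/cup ÷ 28.35 g/oz ≈ 4.9 oz
ketchup: 125 mL × 7/5 ÷ 240 mL/cup ≈ 0.7 cup
white rice: 3 oz × 7/5 × 28.35 g/oz ≈ 119.1 g
heavy cream: (2 cup + 11 tbsp = 2.6875 cup) × 7/5 × 238 g/cup ≈ 895.5 g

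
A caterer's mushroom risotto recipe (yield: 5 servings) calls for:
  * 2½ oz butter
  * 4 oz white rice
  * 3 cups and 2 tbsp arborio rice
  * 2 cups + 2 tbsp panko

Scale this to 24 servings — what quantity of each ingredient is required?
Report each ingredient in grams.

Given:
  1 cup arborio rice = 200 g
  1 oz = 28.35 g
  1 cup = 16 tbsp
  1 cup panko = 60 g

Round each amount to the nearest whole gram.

butter: 340 g; white rice: 544 g; arborio rice: 3000 g; panko: 612 g

Scaling factor: 24/5 = 4.8.
butter: 2.5 oz × 24/5 × 28.35 g/oz ≈ 340 g
white rice: 4 oz × 24/5 × 28.35 g/oz ≈ 544 g
arborio rice: (3 cup + 2 tbsp = 3.125 cup) × 24/5 × 200 g/cup = 3000 g
panko: (2 cup + 2 tbsp = 2.125 cup) × 24/5 × 60 g/cup = 612 g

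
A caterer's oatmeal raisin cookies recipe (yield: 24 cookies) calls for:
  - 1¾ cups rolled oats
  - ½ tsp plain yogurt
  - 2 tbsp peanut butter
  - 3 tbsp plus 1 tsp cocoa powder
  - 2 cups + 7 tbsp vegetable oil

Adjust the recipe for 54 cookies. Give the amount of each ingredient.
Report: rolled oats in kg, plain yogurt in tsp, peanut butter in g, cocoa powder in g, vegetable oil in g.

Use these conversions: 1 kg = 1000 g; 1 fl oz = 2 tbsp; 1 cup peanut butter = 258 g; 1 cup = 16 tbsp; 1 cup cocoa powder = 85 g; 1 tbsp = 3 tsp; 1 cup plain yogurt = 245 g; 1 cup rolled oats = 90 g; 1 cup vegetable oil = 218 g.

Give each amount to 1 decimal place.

rolled oats: 0.4 kg; plain yogurt: 1.1 tsp; peanut butter: 72.6 g; cocoa powder: 39.8 g; vegetable oil: 1195.6 g

Scaling factor: 54/24 = 9/4 = 2.25.
rolled oats: 1.75 cup × 9/4 × 90 g/cup ÷ 1000 g/kg ≈ 0.4 kg
plain yogurt: 0.5 tsp × 9/4 ≈ 1.1 tsp
peanut butter: 2 tbsp × 9/4 ÷ 16 tbsp/cup × 258 g/cup ≈ 72.6 g
cocoa powder: (3 tbsp + 1 tsp = 10/3 tbsp) × 9/4 ÷ 16 tbsp/cup × 85 g/cup ≈ 39.8 g
vegetable oil: (2 cup + 7 tbsp = 2.4375 cup) × 9/4 × 218 g/cup ≈ 1195.6 g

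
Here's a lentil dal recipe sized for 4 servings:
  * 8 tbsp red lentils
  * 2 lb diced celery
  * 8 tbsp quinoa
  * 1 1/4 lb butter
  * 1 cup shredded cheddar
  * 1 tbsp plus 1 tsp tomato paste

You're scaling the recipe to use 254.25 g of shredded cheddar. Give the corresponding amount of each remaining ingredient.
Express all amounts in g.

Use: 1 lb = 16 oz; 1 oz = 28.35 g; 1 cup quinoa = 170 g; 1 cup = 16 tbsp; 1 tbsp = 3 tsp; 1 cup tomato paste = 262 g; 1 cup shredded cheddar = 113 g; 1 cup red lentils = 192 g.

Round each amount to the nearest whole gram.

red lentils: 216 g; diced celery: 2041 g; quinoa: 191 g; butter: 1276 g; tomato paste: 49 g

The original recipe has 113 g of shredded cheddar, so the scaling factor is 254.25 ÷ 113 = 9/4 = 2.25.
red lentils: 8 tbsp × 9/4 ÷ 16 tbsp/cup × 192 g/cup = 216 g
diced celery: 2 lb × 9/4 × 16 oz/lb × 28.35 g/oz ≈ 2041 g
quinoa: 8 tbsp × 9/4 ÷ 16 tbsp/cup × 170 g/cup ≈ 191 g
butter: 1.25 lb × 9/4 × 16 oz/lb × 28.35 g/oz ≈ 1276 g
tomato paste: (1 tbsp + 1 tsp = 4/3 tbsp) × 9/4 ÷ 16 tbsp/cup × 262 g/cup ≈ 49 g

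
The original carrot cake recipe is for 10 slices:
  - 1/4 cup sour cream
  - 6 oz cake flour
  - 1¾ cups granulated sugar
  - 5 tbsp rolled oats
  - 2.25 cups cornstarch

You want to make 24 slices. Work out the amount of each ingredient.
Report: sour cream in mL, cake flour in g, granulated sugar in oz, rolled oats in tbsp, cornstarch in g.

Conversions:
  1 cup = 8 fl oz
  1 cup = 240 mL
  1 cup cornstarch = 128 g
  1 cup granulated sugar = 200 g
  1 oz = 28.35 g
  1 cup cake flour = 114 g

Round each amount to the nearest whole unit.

sour cream: 144 mL; cake flour: 408 g; granulated sugar: 30 oz; rolled oats: 12 tbsp; cornstarch: 691 g

Scaling factor: 24/10 = 12/5 = 2.4.
sour cream: 0.25 cup × 12/5 × 240 mL/cup = 144 mL
cake flour: 6 oz × 12/5 × 28.35 g/oz ≈ 408 g
granulated sugar: 1.75 cup × 12/5 × 200 g/cup ÷ 28.35 g/oz ≈ 30 oz
rolled oats: 5 tbsp × 12/5 = 12 tbsp
cornstarch: 2.25 cup × 12/5 × 128 g/cup ≈ 691 g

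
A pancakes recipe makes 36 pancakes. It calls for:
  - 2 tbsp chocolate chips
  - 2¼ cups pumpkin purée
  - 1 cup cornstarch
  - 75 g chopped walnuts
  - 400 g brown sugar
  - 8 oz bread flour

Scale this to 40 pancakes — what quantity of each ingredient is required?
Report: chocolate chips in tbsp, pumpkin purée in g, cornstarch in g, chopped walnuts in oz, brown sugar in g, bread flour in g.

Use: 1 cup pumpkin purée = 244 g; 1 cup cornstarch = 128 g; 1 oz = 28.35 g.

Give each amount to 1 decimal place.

chocolate chips: 2.2 tbsp; pumpkin purée: 610.0 g; cornstarch: 142.2 g; chopped walnuts: 2.9 oz; brown sugar: 444.4 g; bread flour: 252.0 g

Scaling factor: 40/36 = 10/9.
chocolate chips: 2 tbsp × 10/9 ≈ 2.2 tbsp
pumpkin purée: 2.25 cup × 10/9 × 244 g/cup = 610.0 g
cornstarch: 1 cup × 10/9 × 128 g/cup ≈ 142.2 g
chopped walnuts: 75 g × 10/9 ÷ 28.35 g/oz ≈ 2.9 oz
brown sugar: 400 g × 10/9 ≈ 444.4 g
bread flour: 8 oz × 10/9 × 28.35 g/oz = 252.0 g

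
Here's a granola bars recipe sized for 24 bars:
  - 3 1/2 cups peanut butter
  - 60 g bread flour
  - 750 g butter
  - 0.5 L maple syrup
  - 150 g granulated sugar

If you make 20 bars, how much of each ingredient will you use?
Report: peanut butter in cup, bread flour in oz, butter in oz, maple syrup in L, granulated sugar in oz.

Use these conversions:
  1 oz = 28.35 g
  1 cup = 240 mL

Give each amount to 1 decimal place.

peanut butter: 2.9 cup; bread flour: 1.8 oz; butter: 22.0 oz; maple syrup: 0.4 L; granulated sugar: 4.4 oz

Scaling factor: 20/24 = 5/6.
peanut butter: 3.5 cup × 5/6 ≈ 2.9 cup
bread flour: 60 g × 5/6 ÷ 28.35 g/oz ≈ 1.8 oz
butter: 750 g × 5/6 ÷ 28.35 g/oz ≈ 22.0 oz
maple syrup: 0.5 L × 5/6 ≈ 0.4 L
granulated sugar: 150 g × 5/6 ÷ 28.35 g/oz ≈ 4.4 oz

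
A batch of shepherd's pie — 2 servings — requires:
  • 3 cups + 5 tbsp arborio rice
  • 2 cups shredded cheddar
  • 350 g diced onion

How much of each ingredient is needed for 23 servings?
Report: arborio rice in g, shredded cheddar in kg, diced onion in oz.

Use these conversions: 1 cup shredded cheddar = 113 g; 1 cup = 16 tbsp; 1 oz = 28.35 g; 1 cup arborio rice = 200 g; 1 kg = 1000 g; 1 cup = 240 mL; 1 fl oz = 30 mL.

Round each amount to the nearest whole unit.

arborio rice: 7619 g; shredded cheddar: 3 kg; diced onion: 142 oz

Scaling factor: 23/2 = 11.5.
arborio rice: (3 cup + 5 tbsp = 3.3125 cup) × 23/2 × 200 g/cup ≈ 7619 g
shredded cheddar: 2 cup × 23/2 × 113 g/cup ÷ 1000 g/kg ≈ 3 kg
diced onion: 350 g × 23/2 ÷ 28.35 g/oz ≈ 142 oz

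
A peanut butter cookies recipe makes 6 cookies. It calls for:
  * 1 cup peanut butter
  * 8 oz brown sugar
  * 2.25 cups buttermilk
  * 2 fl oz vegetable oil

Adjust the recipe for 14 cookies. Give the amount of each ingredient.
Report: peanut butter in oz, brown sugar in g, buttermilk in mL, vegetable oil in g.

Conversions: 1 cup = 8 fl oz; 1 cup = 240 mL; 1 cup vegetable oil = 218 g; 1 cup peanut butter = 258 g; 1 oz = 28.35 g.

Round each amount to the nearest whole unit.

Scaling factor: 14/6 = 7/3.
peanut butter: 1 cup × 7/3 × 258 g/cup ÷ 28.35 g/oz ≈ 21 oz
brown sugar: 8 oz × 7/3 × 28.35 g/oz ≈ 529 g
buttermilk: 2.25 cup × 7/3 × 240 mL/cup = 1260 mL
vegetable oil: 2 fl oz × 7/3 ÷ 8 fl oz/cup × 218 g/cup ≈ 127 g

peanut butter: 21 oz; brown sugar: 529 g; buttermilk: 1260 mL; vegetable oil: 127 g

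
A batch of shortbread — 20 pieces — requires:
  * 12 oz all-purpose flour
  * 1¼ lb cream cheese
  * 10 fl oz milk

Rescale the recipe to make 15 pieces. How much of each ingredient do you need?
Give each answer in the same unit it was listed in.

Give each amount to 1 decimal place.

Scaling factor: 15/20 = 3/4 = 0.75.
all-purpose flour: 12 oz × 3/4 = 9.0 oz
cream cheese: 1.25 lb × 3/4 ≈ 0.9 lb
milk: 10 fl oz × 3/4 = 7.5 fl oz

all-purpose flour: 9.0 oz; cream cheese: 0.9 lb; milk: 7.5 fl oz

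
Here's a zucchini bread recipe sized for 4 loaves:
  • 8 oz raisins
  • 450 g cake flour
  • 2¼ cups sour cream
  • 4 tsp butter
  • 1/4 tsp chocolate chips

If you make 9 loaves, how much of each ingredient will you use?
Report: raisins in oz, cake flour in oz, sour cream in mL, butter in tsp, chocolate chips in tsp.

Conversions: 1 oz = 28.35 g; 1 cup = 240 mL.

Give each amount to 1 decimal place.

raisins: 18.0 oz; cake flour: 35.7 oz; sour cream: 1215.0 mL; butter: 9.0 tsp; chocolate chips: 0.6 tsp

Scaling factor: 9/4 = 2.25.
raisins: 8 oz × 9/4 = 18.0 oz
cake flour: 450 g × 9/4 ÷ 28.35 g/oz ≈ 35.7 oz
sour cream: 2.25 cup × 9/4 × 240 mL/cup = 1215.0 mL
butter: 4 tsp × 9/4 = 9.0 tsp
chocolate chips: 0.25 tsp × 9/4 ≈ 0.6 tsp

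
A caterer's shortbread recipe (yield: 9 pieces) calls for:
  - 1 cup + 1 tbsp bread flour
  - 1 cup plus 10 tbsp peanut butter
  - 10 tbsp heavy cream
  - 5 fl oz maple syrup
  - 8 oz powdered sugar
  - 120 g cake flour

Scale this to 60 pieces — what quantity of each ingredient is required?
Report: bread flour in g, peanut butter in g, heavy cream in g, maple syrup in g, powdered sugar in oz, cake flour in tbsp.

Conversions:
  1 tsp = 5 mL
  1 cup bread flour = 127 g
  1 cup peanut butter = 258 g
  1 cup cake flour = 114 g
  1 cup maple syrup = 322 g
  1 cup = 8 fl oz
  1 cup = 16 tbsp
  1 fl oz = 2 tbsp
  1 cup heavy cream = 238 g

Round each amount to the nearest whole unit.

bread flour: 900 g; peanut butter: 2795 g; heavy cream: 992 g; maple syrup: 1342 g; powdered sugar: 53 oz; cake flour: 112 tbsp

Scaling factor: 60/9 = 20/3.
bread flour: (1 cup + 1 tbsp = 1.0625 cup) × 20/3 × 127 g/cup ≈ 900 g
peanut butter: (1 cup + 10 tbsp = 1.625 cup) × 20/3 × 258 g/cup = 2795 g
heavy cream: 10 tbsp × 20/3 ÷ 16 tbsp/cup × 238 g/cup ≈ 992 g
maple syrup: 5 fl oz × 20/3 ÷ 8 fl oz/cup × 322 g/cup ≈ 1342 g
powdered sugar: 8 oz × 20/3 ≈ 53 oz
cake flour: 120 g × 20/3 ÷ 114 g/cup × 16 tbsp/cup ≈ 112 tbsp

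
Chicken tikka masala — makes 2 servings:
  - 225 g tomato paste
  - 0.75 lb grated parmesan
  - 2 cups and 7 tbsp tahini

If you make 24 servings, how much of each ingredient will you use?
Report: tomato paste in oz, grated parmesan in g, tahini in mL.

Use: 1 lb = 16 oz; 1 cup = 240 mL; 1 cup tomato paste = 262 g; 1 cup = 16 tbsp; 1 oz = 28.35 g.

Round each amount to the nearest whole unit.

tomato paste: 95 oz; grated parmesan: 4082 g; tahini: 7020 mL

Scaling factor: 24/2 = 12.
tomato paste: 225 g × 12 ÷ 28.35 g/oz ≈ 95 oz
grated parmesan: 0.75 lb × 12 × 16 oz/lb × 28.35 g/oz ≈ 4082 g
tahini: (2 cup + 7 tbsp = 2.4375 cup) × 12 × 240 mL/cup = 7020 mL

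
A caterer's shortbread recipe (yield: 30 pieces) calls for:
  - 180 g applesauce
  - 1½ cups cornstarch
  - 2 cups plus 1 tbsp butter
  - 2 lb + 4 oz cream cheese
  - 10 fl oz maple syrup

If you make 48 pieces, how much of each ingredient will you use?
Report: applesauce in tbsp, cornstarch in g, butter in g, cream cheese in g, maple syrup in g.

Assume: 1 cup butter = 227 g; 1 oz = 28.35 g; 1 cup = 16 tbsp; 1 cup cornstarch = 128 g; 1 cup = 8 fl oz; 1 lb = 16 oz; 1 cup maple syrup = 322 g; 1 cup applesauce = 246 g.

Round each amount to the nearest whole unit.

applesauce: 19 tbsp; cornstarch: 307 g; butter: 749 g; cream cheese: 1633 g; maple syrup: 644 g

Scaling factor: 48/30 = 8/5 = 1.6.
applesauce: 180 g × 8/5 ÷ 246 g/cup × 16 tbsp/cup ≈ 19 tbsp
cornstarch: 1.5 cup × 8/5 × 128 g/cup ≈ 307 g
butter: (2 cup + 1 tbsp = 2.0625 cup) × 8/5 × 227 g/cup ≈ 749 g
cream cheese: (2 lb + 4 oz = 2.25 lb) × 8/5 × 16 oz/lb × 28.35 g/oz ≈ 1633 g
maple syrup: 10 fl oz × 8/5 ÷ 8 fl oz/cup × 322 g/cup = 644 g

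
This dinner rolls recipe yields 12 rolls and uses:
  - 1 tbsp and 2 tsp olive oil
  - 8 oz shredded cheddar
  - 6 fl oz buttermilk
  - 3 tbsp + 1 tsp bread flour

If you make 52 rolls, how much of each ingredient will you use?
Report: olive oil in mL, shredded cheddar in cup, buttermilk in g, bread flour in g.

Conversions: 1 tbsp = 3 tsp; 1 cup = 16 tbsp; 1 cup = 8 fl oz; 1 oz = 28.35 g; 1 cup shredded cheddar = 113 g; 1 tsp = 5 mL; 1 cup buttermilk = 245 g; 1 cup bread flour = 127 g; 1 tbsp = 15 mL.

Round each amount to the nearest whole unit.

Scaling factor: 52/12 = 13/3.
olive oil: (1 tbsp + 2 tsp = 5/3 tbsp) × 13/3 × 15 mL/tbsp ≈ 108 mL
shredded cheddar: 8 oz × 13/3 × 28.35 g/oz ÷ 113 g/cup ≈ 9 cup
buttermilk: 6 fl oz × 13/3 ÷ 8 fl oz/cup × 245 g/cup ≈ 796 g
bread flour: (3 tbsp + 1 tsp = 10/3 tbsp) × 13/3 ÷ 16 tbsp/cup × 127 g/cup ≈ 115 g

olive oil: 108 mL; shredded cheddar: 9 cup; buttermilk: 796 g; bread flour: 115 g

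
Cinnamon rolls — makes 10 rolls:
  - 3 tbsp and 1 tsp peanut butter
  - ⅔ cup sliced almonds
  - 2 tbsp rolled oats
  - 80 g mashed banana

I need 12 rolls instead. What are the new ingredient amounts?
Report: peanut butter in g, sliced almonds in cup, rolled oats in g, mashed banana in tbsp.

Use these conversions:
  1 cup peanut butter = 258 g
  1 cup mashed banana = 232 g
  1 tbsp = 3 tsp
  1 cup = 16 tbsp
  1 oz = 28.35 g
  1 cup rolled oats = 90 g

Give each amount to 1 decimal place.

Scaling factor: 12/10 = 6/5 = 1.2.
peanut butter: (3 tbsp + 1 tsp = 10/3 tbsp) × 6/5 ÷ 16 tbsp/cup × 258 g/cup = 64.5 g
sliced almonds: 2/3 cup × 6/5 = 0.8 cup
rolled oats: 2 tbsp × 6/5 ÷ 16 tbsp/cup × 90 g/cup = 13.5 g
mashed banana: 80 g × 6/5 ÷ 232 g/cup × 16 tbsp/cup ≈ 6.6 tbsp

peanut butter: 64.5 g; sliced almonds: 0.8 cup; rolled oats: 13.5 g; mashed banana: 6.6 tbsp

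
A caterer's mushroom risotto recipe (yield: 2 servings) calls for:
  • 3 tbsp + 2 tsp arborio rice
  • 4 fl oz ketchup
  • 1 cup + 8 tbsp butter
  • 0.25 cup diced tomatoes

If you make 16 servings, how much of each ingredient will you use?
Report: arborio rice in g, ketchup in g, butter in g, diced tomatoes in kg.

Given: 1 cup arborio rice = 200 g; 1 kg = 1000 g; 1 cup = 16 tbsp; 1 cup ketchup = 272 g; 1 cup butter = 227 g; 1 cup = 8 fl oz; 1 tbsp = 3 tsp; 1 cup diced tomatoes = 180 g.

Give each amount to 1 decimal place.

Scaling factor: 16/2 = 8.
arborio rice: (3 tbsp + 2 tsp = 11/3 tbsp) × 8 ÷ 16 tbsp/cup × 200 g/cup ≈ 366.7 g
ketchup: 4 fl oz × 8 ÷ 8 fl oz/cup × 272 g/cup = 1088.0 g
butter: (1 cup + 8 tbsp = 1.5 cup) × 8 × 227 g/cup = 2724.0 g
diced tomatoes: 0.25 cup × 8 × 180 g/cup ÷ 1000 g/kg ≈ 0.4 kg

arborio rice: 366.7 g; ketchup: 1088.0 g; butter: 2724.0 g; diced tomatoes: 0.4 kg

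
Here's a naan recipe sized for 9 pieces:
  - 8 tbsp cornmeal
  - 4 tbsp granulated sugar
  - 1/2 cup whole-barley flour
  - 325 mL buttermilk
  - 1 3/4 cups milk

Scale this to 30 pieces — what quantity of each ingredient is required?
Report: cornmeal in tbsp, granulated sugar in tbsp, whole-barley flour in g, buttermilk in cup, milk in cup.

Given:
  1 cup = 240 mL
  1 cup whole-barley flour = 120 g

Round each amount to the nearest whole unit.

cornmeal: 27 tbsp; granulated sugar: 13 tbsp; whole-barley flour: 200 g; buttermilk: 5 cup; milk: 6 cup

Scaling factor: 30/9 = 10/3.
cornmeal: 8 tbsp × 10/3 ≈ 27 tbsp
granulated sugar: 4 tbsp × 10/3 ≈ 13 tbsp
whole-barley flour: 0.5 cup × 10/3 × 120 g/cup = 200 g
buttermilk: 325 mL × 10/3 ÷ 240 mL/cup ≈ 5 cup
milk: 1.75 cup × 10/3 ≈ 6 cup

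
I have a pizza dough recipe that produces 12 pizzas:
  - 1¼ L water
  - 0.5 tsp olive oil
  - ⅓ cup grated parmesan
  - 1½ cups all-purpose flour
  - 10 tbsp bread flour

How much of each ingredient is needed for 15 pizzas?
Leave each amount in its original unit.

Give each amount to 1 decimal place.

Scaling factor: 15/12 = 5/4 = 1.25.
water: 1.25 L × 5/4 ≈ 1.6 L
olive oil: 0.5 tsp × 5/4 ≈ 0.6 tsp
grated parmesan: 1/3 cup × 5/4 ≈ 0.4 cup
all-purpose flour: 1.5 cup × 5/4 ≈ 1.9 cup
bread flour: 10 tbsp × 5/4 = 12.5 tbsp

water: 1.6 L; olive oil: 0.6 tsp; grated parmesan: 0.4 cup; all-purpose flour: 1.9 cup; bread flour: 12.5 tbsp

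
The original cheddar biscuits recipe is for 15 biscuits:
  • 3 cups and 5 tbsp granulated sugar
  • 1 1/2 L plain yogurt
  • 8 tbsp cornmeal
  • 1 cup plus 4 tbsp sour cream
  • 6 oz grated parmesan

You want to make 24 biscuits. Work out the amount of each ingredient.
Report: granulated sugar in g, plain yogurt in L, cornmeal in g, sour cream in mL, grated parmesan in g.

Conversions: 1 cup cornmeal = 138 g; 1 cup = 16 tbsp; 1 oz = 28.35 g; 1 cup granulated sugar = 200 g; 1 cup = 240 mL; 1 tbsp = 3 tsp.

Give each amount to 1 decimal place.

granulated sugar: 1060.0 g; plain yogurt: 2.4 L; cornmeal: 110.4 g; sour cream: 480.0 mL; grated parmesan: 272.2 g

Scaling factor: 24/15 = 8/5 = 1.6.
granulated sugar: (3 cup + 5 tbsp = 3.3125 cup) × 8/5 × 200 g/cup = 1060.0 g
plain yogurt: 1.5 L × 8/5 = 2.4 L
cornmeal: 8 tbsp × 8/5 ÷ 16 tbsp/cup × 138 g/cup = 110.4 g
sour cream: (1 cup + 4 tbsp = 1.25 cup) × 8/5 × 240 mL/cup = 480.0 mL
grated parmesan: 6 oz × 8/5 × 28.35 g/oz ≈ 272.2 g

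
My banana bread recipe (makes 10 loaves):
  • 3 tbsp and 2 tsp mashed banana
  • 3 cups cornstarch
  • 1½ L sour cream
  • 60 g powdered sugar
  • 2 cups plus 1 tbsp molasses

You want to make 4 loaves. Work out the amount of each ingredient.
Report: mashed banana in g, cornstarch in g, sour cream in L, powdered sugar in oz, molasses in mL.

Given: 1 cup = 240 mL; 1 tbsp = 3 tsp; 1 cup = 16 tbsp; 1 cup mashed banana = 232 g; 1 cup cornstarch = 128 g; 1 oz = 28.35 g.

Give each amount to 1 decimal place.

mashed banana: 21.3 g; cornstarch: 153.6 g; sour cream: 0.6 L; powdered sugar: 0.8 oz; molasses: 198.0 mL

Scaling factor: 4/10 = 2/5 = 0.4.
mashed banana: (3 tbsp + 2 tsp = 11/3 tbsp) × 2/5 ÷ 16 tbsp/cup × 232 g/cup ≈ 21.3 g
cornstarch: 3 cup × 2/5 × 128 g/cup = 153.6 g
sour cream: 1.5 L × 2/5 = 0.6 L
powdered sugar: 60 g × 2/5 ÷ 28.35 g/oz ≈ 0.8 oz
molasses: (2 cup + 1 tbsp = 2.0625 cup) × 2/5 × 240 mL/cup = 198.0 mL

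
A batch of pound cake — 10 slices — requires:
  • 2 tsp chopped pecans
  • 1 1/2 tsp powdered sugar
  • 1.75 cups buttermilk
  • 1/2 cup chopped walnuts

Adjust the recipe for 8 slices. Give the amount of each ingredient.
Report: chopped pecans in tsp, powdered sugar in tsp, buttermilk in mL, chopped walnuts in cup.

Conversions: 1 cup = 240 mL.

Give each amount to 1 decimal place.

Scaling factor: 8/10 = 4/5 = 0.8.
chopped pecans: 2 tsp × 4/5 = 1.6 tsp
powdered sugar: 1.5 tsp × 4/5 = 1.2 tsp
buttermilk: 1.75 cup × 4/5 × 240 mL/cup = 336.0 mL
chopped walnuts: 0.5 cup × 4/5 = 0.4 cup

chopped pecans: 1.6 tsp; powdered sugar: 1.2 tsp; buttermilk: 336.0 mL; chopped walnuts: 0.4 cup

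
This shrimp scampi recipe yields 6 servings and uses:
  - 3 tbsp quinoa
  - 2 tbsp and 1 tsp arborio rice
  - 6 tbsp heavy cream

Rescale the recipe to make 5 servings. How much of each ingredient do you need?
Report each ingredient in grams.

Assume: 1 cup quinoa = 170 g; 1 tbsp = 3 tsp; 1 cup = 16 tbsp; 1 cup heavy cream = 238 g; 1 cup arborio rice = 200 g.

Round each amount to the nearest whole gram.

quinoa: 27 g; arborio rice: 24 g; heavy cream: 74 g

Scaling factor: 5/6.
quinoa: 3 tbsp × 5/6 ÷ 16 tbsp/cup × 170 g/cup ≈ 27 g
arborio rice: (2 tbsp + 1 tsp = 7/3 tbsp) × 5/6 ÷ 16 tbsp/cup × 200 g/cup ≈ 24 g
heavy cream: 6 tbsp × 5/6 ÷ 16 tbsp/cup × 238 g/cup ≈ 74 g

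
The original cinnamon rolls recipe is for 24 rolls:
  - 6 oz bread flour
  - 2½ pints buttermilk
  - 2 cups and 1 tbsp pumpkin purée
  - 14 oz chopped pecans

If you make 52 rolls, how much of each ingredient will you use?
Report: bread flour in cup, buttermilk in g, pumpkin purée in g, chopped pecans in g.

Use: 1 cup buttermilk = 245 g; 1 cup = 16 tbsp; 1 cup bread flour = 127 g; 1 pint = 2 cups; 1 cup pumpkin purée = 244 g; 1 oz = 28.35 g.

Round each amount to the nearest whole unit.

bread flour: 3 cup; buttermilk: 2654 g; pumpkin purée: 1090 g; chopped pecans: 860 g

Scaling factor: 52/24 = 13/6.
bread flour: 6 oz × 13/6 × 28.35 g/oz ÷ 127 g/cup ≈ 3 cup
buttermilk: 2.5 pint × 13/6 × 2 cup/pint × 245 g/cup ≈ 2654 g
pumpkin purée: (2 cup + 1 tbsp = 2.0625 cup) × 13/6 × 244 g/cup ≈ 1090 g
chopped pecans: 14 oz × 13/6 × 28.35 g/oz ≈ 860 g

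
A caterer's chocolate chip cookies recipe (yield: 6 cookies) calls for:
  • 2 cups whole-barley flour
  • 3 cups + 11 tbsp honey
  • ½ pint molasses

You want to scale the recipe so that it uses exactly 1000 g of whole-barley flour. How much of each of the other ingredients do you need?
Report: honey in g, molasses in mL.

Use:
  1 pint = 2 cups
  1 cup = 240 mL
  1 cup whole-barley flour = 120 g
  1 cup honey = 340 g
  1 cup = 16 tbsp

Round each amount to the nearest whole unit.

The original recipe has 240 g of whole-barley flour, so the scaling factor is 1000 ÷ 240 = 25/6.
honey: (3 cup + 11 tbsp = 3.6875 cup) × 25/6 × 340 g/cup ≈ 5224 g
molasses: 0.5 pint × 25/6 × 2 cup/pint × 240 mL/cup = 1000 mL

honey: 5224 g; molasses: 1000 mL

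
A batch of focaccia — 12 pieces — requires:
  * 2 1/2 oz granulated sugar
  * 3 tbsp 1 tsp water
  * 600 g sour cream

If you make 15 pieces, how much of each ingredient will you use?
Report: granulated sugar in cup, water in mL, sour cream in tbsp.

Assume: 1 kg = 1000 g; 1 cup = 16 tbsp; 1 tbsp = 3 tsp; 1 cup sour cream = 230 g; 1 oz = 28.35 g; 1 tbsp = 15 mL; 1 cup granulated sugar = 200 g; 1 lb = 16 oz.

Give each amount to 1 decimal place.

Scaling factor: 15/12 = 5/4 = 1.25.
granulated sugar: 2.5 oz × 5/4 × 28.35 g/oz ÷ 200 g/cup ≈ 0.4 cup
water: (3 tbsp + 1 tsp = 10/3 tbsp) × 5/4 × 15 mL/tbsp = 62.5 mL
sour cream: 600 g × 5/4 ÷ 230 g/cup × 16 tbsp/cup ≈ 52.2 tbsp

granulated sugar: 0.4 cup; water: 62.5 mL; sour cream: 52.2 tbsp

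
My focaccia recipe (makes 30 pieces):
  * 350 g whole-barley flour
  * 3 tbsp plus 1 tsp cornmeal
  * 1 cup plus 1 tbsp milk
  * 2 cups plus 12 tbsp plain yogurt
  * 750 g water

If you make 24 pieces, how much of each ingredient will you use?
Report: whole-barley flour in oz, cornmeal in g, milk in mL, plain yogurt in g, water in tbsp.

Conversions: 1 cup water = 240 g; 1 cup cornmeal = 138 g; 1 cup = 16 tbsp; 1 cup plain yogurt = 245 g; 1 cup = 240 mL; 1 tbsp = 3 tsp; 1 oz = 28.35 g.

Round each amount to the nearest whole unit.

whole-barley flour: 10 oz; cornmeal: 23 g; milk: 204 mL; plain yogurt: 539 g; water: 40 tbsp

Scaling factor: 24/30 = 4/5 = 0.8.
whole-barley flour: 350 g × 4/5 ÷ 28.35 g/oz ≈ 10 oz
cornmeal: (3 tbsp + 1 tsp = 10/3 tbsp) × 4/5 ÷ 16 tbsp/cup × 138 g/cup = 23 g
milk: (1 cup + 1 tbsp = 1.0625 cup) × 4/5 × 240 mL/cup = 204 mL
plain yogurt: (2 cup + 12 tbsp = 2.75 cup) × 4/5 × 245 g/cup = 539 g
water: 750 g × 4/5 ÷ 240 g/cup × 16 tbsp/cup = 40 tbsp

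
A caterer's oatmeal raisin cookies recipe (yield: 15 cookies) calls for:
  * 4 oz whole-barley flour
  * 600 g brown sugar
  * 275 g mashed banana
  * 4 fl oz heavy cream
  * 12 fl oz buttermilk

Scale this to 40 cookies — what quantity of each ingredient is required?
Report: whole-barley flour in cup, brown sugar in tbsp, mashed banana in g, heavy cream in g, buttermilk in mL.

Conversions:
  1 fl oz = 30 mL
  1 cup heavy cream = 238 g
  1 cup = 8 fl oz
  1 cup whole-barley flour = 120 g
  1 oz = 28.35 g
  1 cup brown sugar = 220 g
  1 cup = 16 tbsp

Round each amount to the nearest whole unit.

whole-barley flour: 3 cup; brown sugar: 116 tbsp; mashed banana: 733 g; heavy cream: 317 g; buttermilk: 960 mL

Scaling factor: 40/15 = 8/3.
whole-barley flour: 4 oz × 8/3 × 28.35 g/oz ÷ 120 g/cup ≈ 3 cup
brown sugar: 600 g × 8/3 ÷ 220 g/cup × 16 tbsp/cup ≈ 116 tbsp
mashed banana: 275 g × 8/3 ≈ 733 g
heavy cream: 4 fl oz × 8/3 ÷ 8 fl oz/cup × 238 g/cup ≈ 317 g
buttermilk: 12 fl oz × 8/3 × 30 mL/fl oz = 960 mL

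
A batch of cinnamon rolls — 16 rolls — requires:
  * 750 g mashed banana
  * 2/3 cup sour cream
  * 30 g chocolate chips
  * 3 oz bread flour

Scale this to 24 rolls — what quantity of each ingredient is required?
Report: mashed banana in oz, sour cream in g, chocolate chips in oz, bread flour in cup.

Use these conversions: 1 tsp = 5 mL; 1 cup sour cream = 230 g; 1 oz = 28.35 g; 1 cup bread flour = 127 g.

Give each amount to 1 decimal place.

mashed banana: 39.7 oz; sour cream: 230.0 g; chocolate chips: 1.6 oz; bread flour: 1.0 cup

Scaling factor: 24/16 = 3/2 = 1.5.
mashed banana: 750 g × 3/2 ÷ 28.35 g/oz ≈ 39.7 oz
sour cream: 2/3 cup × 3/2 × 230 g/cup = 230.0 g
chocolate chips: 30 g × 3/2 ÷ 28.35 g/oz ≈ 1.6 oz
bread flour: 3 oz × 3/2 × 28.35 g/oz ÷ 127 g/cup ≈ 1.0 cup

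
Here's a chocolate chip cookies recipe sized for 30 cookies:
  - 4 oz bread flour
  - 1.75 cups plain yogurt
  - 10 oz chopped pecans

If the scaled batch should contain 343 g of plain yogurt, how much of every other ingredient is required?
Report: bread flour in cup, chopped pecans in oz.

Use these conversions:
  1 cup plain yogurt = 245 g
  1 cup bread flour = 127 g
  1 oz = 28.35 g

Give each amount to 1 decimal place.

The original recipe has 428.75 g of plain yogurt, so the scaling factor is 343 ÷ 428.75 = 4/5 = 0.8.
bread flour: 4 oz × 4/5 × 28.35 g/oz ÷ 127 g/cup ≈ 0.7 cup
chopped pecans: 10 oz × 4/5 = 8.0 oz

bread flour: 0.7 cup; chopped pecans: 8.0 oz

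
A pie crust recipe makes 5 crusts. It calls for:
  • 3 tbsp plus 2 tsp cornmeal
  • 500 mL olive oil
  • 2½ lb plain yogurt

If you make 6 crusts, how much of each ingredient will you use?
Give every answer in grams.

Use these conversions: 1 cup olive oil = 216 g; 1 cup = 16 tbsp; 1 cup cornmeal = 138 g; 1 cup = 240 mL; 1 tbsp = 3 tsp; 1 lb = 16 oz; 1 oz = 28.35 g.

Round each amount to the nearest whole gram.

Scaling factor: 6/5 = 1.2.
cornmeal: (3 tbsp + 2 tsp = 11/3 tbsp) × 6/5 ÷ 16 tbsp/cup × 138 g/cup ≈ 38 g
olive oil: 500 mL × 6/5 ÷ 240 mL/cup × 216 g/cup = 540 g
plain yogurt: 2.5 lb × 6/5 × 16 oz/lb × 28.35 g/oz ≈ 1361 g

cornmeal: 38 g; olive oil: 540 g; plain yogurt: 1361 g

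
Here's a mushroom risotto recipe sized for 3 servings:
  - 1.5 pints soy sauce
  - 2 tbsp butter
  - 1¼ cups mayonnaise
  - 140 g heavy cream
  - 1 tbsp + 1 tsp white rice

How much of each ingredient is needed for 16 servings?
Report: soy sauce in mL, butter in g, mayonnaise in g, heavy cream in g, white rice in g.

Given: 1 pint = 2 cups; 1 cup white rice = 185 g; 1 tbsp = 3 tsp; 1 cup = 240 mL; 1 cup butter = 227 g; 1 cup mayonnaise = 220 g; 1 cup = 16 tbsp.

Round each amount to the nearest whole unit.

soy sauce: 3840 mL; butter: 151 g; mayonnaise: 1467 g; heavy cream: 747 g; white rice: 82 g

Scaling factor: 16/3.
soy sauce: 1.5 pint × 16/3 × 2 cup/pint × 240 mL/cup = 3840 mL
butter: 2 tbsp × 16/3 ÷ 16 tbsp/cup × 227 g/cup ≈ 151 g
mayonnaise: 1.25 cup × 16/3 × 220 g/cup ≈ 1467 g
heavy cream: 140 g × 16/3 ≈ 747 g
white rice: (1 tbsp + 1 tsp = 4/3 tbsp) × 16/3 ÷ 16 tbsp/cup × 185 g/cup ≈ 82 g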